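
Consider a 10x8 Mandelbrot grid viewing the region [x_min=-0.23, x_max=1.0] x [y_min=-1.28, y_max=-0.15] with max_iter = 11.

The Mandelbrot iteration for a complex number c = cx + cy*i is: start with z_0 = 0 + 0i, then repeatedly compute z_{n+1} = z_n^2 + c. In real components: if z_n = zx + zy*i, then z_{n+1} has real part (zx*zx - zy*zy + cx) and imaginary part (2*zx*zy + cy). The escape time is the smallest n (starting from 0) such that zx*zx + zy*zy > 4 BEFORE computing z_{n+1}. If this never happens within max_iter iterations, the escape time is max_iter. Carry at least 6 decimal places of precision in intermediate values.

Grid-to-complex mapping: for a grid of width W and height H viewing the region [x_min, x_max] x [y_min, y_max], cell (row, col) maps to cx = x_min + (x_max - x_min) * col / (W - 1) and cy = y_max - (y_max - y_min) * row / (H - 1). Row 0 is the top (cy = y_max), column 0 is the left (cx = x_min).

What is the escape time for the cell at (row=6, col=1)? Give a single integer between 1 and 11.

z_0 = 0 + 0i, c = -0.0933 + -1.1186i
Iter 1: z = -0.0933 + -1.1186i, |z|^2 = 1.2599
Iter 2: z = -1.3358 + -0.9098i, |z|^2 = 2.6121
Iter 3: z = 0.8634 + 1.3120i, |z|^2 = 2.4669
Iter 4: z = -1.0692 + 1.1470i, |z|^2 = 2.4590
Iter 5: z = -0.2658 + -3.5715i, |z|^2 = 12.8264
Escaped at iteration 5

Answer: 5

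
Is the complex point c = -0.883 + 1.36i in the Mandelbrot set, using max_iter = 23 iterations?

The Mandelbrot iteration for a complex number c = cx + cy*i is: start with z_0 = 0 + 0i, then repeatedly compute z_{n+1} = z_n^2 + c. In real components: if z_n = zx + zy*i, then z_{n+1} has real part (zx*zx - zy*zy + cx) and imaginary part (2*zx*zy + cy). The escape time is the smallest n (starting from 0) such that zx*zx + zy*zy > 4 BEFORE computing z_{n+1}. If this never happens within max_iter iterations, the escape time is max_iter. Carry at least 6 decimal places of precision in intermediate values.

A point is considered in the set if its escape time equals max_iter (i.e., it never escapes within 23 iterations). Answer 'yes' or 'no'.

z_0 = 0 + 0i, c = -0.8830 + 1.3600i
Iter 1: z = -0.8830 + 1.3600i, |z|^2 = 2.6293
Iter 2: z = -1.9529 + -1.0418i, |z|^2 = 4.8991
Escaped at iteration 2

Answer: no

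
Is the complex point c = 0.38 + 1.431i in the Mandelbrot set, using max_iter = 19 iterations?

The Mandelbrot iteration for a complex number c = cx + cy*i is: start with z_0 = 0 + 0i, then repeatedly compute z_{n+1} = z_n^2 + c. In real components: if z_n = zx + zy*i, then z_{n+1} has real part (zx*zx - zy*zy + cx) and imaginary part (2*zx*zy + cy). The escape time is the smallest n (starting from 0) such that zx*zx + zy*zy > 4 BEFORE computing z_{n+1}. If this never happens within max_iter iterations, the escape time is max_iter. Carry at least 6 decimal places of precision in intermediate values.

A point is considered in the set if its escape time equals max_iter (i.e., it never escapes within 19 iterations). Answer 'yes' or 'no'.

z_0 = 0 + 0i, c = 0.3800 + 1.4310i
Iter 1: z = 0.3800 + 1.4310i, |z|^2 = 2.1922
Iter 2: z = -1.5234 + 2.5186i, |z|^2 = 8.6638
Escaped at iteration 2

Answer: no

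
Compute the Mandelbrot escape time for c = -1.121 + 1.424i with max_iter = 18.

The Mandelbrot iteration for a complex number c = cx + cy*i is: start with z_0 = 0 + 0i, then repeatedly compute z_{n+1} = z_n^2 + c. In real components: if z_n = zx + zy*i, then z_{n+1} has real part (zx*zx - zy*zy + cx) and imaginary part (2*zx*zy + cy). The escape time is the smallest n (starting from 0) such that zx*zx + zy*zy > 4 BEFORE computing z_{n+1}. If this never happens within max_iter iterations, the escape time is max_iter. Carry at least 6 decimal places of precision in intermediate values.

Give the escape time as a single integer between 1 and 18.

Answer: 2

Derivation:
z_0 = 0 + 0i, c = -1.1210 + 1.4240i
Iter 1: z = -1.1210 + 1.4240i, |z|^2 = 3.2844
Iter 2: z = -1.8921 + -1.7686i, |z|^2 = 6.7081
Escaped at iteration 2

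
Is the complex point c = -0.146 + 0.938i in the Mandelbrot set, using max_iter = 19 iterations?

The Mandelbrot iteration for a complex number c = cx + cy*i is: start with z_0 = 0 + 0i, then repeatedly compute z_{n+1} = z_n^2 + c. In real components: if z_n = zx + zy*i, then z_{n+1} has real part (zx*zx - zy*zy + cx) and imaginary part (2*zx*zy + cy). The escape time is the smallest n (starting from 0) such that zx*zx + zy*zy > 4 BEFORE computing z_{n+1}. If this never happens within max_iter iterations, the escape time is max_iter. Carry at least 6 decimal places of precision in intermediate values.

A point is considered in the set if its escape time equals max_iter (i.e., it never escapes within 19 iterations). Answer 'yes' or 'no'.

z_0 = 0 + 0i, c = -0.1460 + 0.9380i
Iter 1: z = -0.1460 + 0.9380i, |z|^2 = 0.9012
Iter 2: z = -1.0045 + 0.6641i, |z|^2 = 1.4501
Iter 3: z = 0.4220 + -0.3962i, |z|^2 = 0.3351
Iter 4: z = -0.1249 + 0.6036i, |z|^2 = 0.3799
Iter 5: z = -0.4947 + 0.7873i, |z|^2 = 0.8645
Iter 6: z = -0.5211 + 0.1591i, |z|^2 = 0.2968
Iter 7: z = 0.1002 + 0.7722i, |z|^2 = 0.6063
Iter 8: z = -0.7322 + 1.0928i, |z|^2 = 1.7303
Iter 9: z = -0.8039 + -0.6623i, |z|^2 = 1.0850
Iter 10: z = 0.0616 + 2.0029i, |z|^2 = 4.0155
Escaped at iteration 10

Answer: no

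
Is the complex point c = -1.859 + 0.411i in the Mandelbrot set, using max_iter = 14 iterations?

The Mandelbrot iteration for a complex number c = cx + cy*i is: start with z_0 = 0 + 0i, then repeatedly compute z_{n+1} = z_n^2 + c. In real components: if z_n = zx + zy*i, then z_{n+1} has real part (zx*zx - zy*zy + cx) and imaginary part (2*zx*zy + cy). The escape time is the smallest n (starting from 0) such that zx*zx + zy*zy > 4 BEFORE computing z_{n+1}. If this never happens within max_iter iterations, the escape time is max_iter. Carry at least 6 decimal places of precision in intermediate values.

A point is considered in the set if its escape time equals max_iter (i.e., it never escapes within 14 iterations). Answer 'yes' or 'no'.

Answer: no

Derivation:
z_0 = 0 + 0i, c = -1.8590 + 0.4110i
Iter 1: z = -1.8590 + 0.4110i, |z|^2 = 3.6248
Iter 2: z = 1.4280 + -1.1171i, |z|^2 = 3.2870
Iter 3: z = -1.0678 + -2.7793i, |z|^2 = 8.8650
Escaped at iteration 3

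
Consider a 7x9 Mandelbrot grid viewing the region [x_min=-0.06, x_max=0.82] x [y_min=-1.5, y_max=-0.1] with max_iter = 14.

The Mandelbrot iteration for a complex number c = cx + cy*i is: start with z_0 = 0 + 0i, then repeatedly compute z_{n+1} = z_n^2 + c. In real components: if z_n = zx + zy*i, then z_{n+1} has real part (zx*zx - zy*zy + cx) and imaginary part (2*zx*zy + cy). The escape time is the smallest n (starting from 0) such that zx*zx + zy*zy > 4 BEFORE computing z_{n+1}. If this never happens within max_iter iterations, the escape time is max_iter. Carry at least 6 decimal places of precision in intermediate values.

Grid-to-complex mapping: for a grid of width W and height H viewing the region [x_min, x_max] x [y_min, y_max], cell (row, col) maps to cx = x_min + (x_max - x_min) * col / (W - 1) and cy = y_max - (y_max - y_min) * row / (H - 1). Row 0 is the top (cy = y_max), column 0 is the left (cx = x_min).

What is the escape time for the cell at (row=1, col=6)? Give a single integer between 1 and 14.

z_0 = 0 + 0i, c = 0.8200 + -0.2750i
Iter 1: z = 0.8200 + -0.2750i, |z|^2 = 0.7480
Iter 2: z = 1.4168 + -0.7260i, |z|^2 = 2.5343
Iter 3: z = 2.3002 + -2.3322i, |z|^2 = 10.7298
Escaped at iteration 3

Answer: 3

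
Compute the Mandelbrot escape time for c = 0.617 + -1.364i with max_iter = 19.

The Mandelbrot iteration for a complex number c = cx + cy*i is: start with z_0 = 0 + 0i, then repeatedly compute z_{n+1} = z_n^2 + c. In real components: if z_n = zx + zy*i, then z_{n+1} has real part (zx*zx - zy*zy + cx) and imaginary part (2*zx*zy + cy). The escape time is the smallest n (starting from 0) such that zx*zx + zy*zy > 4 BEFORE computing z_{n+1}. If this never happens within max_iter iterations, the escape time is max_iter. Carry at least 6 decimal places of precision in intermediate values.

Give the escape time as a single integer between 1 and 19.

z_0 = 0 + 0i, c = 0.6170 + -1.3640i
Iter 1: z = 0.6170 + -1.3640i, |z|^2 = 2.2412
Iter 2: z = -0.8628 + -3.0472i, |z|^2 = 10.0297
Escaped at iteration 2

Answer: 2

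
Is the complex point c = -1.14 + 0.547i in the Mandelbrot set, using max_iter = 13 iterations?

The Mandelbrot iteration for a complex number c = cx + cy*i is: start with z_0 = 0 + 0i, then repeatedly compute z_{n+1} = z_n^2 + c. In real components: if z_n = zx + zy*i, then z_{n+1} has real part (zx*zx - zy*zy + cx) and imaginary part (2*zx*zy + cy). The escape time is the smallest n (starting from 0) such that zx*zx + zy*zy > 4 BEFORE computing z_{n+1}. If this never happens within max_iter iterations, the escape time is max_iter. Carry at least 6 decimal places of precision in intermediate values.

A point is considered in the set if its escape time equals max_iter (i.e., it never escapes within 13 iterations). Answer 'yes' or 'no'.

Answer: no

Derivation:
z_0 = 0 + 0i, c = -1.1400 + 0.5470i
Iter 1: z = -1.1400 + 0.5470i, |z|^2 = 1.5988
Iter 2: z = -0.1396 + -0.7002i, |z|^2 = 0.5097
Iter 3: z = -1.6107 + 0.7425i, |z|^2 = 3.1458
Iter 4: z = 0.9032 + -1.8449i, |z|^2 = 4.2195
Escaped at iteration 4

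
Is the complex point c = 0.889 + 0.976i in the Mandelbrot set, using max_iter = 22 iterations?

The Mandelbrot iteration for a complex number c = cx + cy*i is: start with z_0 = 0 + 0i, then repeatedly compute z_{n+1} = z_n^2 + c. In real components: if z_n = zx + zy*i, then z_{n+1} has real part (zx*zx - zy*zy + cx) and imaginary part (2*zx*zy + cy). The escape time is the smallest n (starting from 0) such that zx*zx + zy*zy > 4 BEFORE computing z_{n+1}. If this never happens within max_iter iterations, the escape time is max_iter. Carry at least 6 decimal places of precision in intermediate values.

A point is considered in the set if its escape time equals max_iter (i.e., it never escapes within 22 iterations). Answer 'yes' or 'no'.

Answer: no

Derivation:
z_0 = 0 + 0i, c = 0.8890 + 0.9760i
Iter 1: z = 0.8890 + 0.9760i, |z|^2 = 1.7429
Iter 2: z = 0.7267 + 2.7113i, |z|^2 = 7.8795
Escaped at iteration 2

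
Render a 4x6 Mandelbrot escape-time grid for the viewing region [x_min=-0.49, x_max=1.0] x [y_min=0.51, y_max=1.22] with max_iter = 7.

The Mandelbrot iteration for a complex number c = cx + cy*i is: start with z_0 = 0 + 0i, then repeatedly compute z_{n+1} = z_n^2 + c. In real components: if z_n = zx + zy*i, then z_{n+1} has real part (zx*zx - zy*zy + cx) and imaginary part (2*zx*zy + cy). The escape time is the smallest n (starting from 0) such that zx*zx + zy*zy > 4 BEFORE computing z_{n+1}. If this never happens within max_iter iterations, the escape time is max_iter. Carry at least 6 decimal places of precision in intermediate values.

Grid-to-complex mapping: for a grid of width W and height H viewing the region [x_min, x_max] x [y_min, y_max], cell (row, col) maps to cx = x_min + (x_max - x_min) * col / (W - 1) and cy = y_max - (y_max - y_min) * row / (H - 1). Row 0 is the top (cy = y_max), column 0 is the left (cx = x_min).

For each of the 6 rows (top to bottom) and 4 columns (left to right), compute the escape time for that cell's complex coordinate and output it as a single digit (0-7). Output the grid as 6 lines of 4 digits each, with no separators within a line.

Answer: 3322
4422
4732
6732
7742
7752

Derivation:
(row=0, col=0): c = -0.4900 + 1.2200i → escape time 3
(row=0, col=1): c = 0.0067 + 1.2200i → escape time 3
(row=0, col=2): c = 0.5033 + 1.2200i → escape time 2
(row=0, col=3): c = 1.0000 + 1.2200i → escape time 2
(row=1, col=0): c = -0.4900 + 1.0780i → escape time 4
(row=1, col=1): c = 0.0067 + 1.0780i → escape time 4
(row=1, col=2): c = 0.5033 + 1.0780i → escape time 2
(row=1, col=3): c = 1.0000 + 1.0780i → escape time 2
(row=2, col=0): c = -0.4900 + 0.9360i → escape time 4
(row=2, col=1): c = 0.0067 + 0.9360i → escape time 7
(row=2, col=2): c = 0.5033 + 0.9360i → escape time 3
(row=2, col=3): c = 1.0000 + 0.9360i → escape time 2
(row=3, col=0): c = -0.4900 + 0.7940i → escape time 6
(row=3, col=1): c = 0.0067 + 0.7940i → escape time 7
(row=3, col=2): c = 0.5033 + 0.7940i → escape time 3
(row=3, col=3): c = 1.0000 + 0.7940i → escape time 2
(row=4, col=0): c = -0.4900 + 0.6520i → escape time 7
(row=4, col=1): c = 0.0067 + 0.6520i → escape time 7
(row=4, col=2): c = 0.5033 + 0.6520i → escape time 4
(row=4, col=3): c = 1.0000 + 0.6520i → escape time 2
(row=5, col=0): c = -0.4900 + 0.5100i → escape time 7
(row=5, col=1): c = 0.0067 + 0.5100i → escape time 7
(row=5, col=2): c = 0.5033 + 0.5100i → escape time 5
(row=5, col=3): c = 1.0000 + 0.5100i → escape time 2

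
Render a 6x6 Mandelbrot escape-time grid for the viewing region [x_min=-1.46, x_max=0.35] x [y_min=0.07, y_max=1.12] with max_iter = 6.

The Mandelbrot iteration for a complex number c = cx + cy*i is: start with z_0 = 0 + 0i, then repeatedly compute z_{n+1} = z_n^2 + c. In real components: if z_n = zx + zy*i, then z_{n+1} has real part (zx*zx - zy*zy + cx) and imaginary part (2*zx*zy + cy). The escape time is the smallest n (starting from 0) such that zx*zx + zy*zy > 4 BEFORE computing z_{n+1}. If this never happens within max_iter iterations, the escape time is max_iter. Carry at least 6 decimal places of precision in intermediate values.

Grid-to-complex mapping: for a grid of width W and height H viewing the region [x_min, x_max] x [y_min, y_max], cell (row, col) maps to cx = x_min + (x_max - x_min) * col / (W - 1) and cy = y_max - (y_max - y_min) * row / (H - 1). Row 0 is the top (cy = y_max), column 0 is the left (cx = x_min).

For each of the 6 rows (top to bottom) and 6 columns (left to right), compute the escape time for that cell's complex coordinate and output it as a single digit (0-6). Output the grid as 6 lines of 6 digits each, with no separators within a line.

Answer: 233442
334564
335666
356666
566666
666666

Derivation:
(row=0, col=0): c = -1.4600 + 1.1200i → escape time 2
(row=0, col=1): c = -1.0980 + 1.1200i → escape time 3
(row=0, col=2): c = -0.7360 + 1.1200i → escape time 3
(row=0, col=3): c = -0.3740 + 1.1200i → escape time 4
(row=0, col=4): c = -0.0120 + 1.1200i → escape time 4
(row=0, col=5): c = 0.3500 + 1.1200i → escape time 2
(row=1, col=0): c = -1.4600 + 0.9100i → escape time 3
(row=1, col=1): c = -1.0980 + 0.9100i → escape time 3
(row=1, col=2): c = -0.7360 + 0.9100i → escape time 4
(row=1, col=3): c = -0.3740 + 0.9100i → escape time 5
(row=1, col=4): c = -0.0120 + 0.9100i → escape time 6
(row=1, col=5): c = 0.3500 + 0.9100i → escape time 4
(row=2, col=0): c = -1.4600 + 0.7000i → escape time 3
(row=2, col=1): c = -1.0980 + 0.7000i → escape time 3
(row=2, col=2): c = -0.7360 + 0.7000i → escape time 5
(row=2, col=3): c = -0.3740 + 0.7000i → escape time 6
(row=2, col=4): c = -0.0120 + 0.7000i → escape time 6
(row=2, col=5): c = 0.3500 + 0.7000i → escape time 6
(row=3, col=0): c = -1.4600 + 0.4900i → escape time 3
(row=3, col=1): c = -1.0980 + 0.4900i → escape time 5
(row=3, col=2): c = -0.7360 + 0.4900i → escape time 6
(row=3, col=3): c = -0.3740 + 0.4900i → escape time 6
(row=3, col=4): c = -0.0120 + 0.4900i → escape time 6
(row=3, col=5): c = 0.3500 + 0.4900i → escape time 6
(row=4, col=0): c = -1.4600 + 0.2800i → escape time 5
(row=4, col=1): c = -1.0980 + 0.2800i → escape time 6
(row=4, col=2): c = -0.7360 + 0.2800i → escape time 6
(row=4, col=3): c = -0.3740 + 0.2800i → escape time 6
(row=4, col=4): c = -0.0120 + 0.2800i → escape time 6
(row=4, col=5): c = 0.3500 + 0.2800i → escape time 6
(row=5, col=0): c = -1.4600 + 0.0700i → escape time 6
(row=5, col=1): c = -1.0980 + 0.0700i → escape time 6
(row=5, col=2): c = -0.7360 + 0.0700i → escape time 6
(row=5, col=3): c = -0.3740 + 0.0700i → escape time 6
(row=5, col=4): c = -0.0120 + 0.0700i → escape time 6
(row=5, col=5): c = 0.3500 + 0.0700i → escape time 6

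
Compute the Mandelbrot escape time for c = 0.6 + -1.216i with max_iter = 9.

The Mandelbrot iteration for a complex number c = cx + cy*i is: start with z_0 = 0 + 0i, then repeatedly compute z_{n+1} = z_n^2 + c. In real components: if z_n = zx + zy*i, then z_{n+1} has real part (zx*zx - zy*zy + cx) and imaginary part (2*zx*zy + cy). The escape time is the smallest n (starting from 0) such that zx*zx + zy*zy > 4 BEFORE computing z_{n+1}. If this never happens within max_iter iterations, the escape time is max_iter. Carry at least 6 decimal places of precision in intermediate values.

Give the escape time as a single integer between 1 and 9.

Answer: 2

Derivation:
z_0 = 0 + 0i, c = 0.6000 + -1.2160i
Iter 1: z = 0.6000 + -1.2160i, |z|^2 = 1.8387
Iter 2: z = -0.5187 + -2.6752i, |z|^2 = 7.4257
Escaped at iteration 2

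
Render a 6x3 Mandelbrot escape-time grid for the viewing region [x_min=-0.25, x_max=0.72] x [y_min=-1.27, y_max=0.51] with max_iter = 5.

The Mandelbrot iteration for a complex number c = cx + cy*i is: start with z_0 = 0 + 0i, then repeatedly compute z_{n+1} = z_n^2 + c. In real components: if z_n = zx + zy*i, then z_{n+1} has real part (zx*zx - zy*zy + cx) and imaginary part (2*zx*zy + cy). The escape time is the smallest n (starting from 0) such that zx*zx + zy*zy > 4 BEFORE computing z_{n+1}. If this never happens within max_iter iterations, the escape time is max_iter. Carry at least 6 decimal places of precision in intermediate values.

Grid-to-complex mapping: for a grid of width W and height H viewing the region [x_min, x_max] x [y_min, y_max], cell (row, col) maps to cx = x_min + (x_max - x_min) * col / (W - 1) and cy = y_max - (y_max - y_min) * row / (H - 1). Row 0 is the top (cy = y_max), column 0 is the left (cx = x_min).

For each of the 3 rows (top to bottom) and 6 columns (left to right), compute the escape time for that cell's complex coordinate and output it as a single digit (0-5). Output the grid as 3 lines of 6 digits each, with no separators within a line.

(row=0, col=0): c = -0.2500 + 0.5100i → escape time 5
(row=0, col=1): c = -0.0560 + 0.5100i → escape time 5
(row=0, col=2): c = 0.1380 + 0.5100i → escape time 5
(row=0, col=3): c = 0.3320 + 0.5100i → escape time 5
(row=0, col=4): c = 0.5260 + 0.5100i → escape time 4
(row=0, col=5): c = 0.7200 + 0.5100i → escape time 3
(row=1, col=0): c = -0.2500 + -0.3800i → escape time 5
(row=1, col=1): c = -0.0560 + -0.3800i → escape time 5
(row=1, col=2): c = 0.1380 + -0.3800i → escape time 5
(row=1, col=3): c = 0.3320 + -0.3800i → escape time 5
(row=1, col=4): c = 0.5260 + -0.3800i → escape time 5
(row=1, col=5): c = 0.7200 + -0.3800i → escape time 3
(row=2, col=0): c = -0.2500 + -1.2700i → escape time 3
(row=2, col=1): c = -0.0560 + -1.2700i → escape time 2
(row=2, col=2): c = 0.1380 + -1.2700i → escape time 2
(row=2, col=3): c = 0.3320 + -1.2700i → escape time 2
(row=2, col=4): c = 0.5260 + -1.2700i → escape time 2
(row=2, col=5): c = 0.7200 + -1.2700i → escape time 2

Answer: 555543
555553
322222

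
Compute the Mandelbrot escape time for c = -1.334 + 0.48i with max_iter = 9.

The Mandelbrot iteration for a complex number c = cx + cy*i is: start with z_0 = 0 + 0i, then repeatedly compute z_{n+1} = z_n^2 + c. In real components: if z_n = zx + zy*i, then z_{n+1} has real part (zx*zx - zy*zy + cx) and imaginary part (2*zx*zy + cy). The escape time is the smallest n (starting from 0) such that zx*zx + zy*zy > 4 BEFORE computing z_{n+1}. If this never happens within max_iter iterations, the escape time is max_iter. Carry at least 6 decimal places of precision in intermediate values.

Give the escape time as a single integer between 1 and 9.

z_0 = 0 + 0i, c = -1.3340 + 0.4800i
Iter 1: z = -1.3340 + 0.4800i, |z|^2 = 2.0100
Iter 2: z = 0.2152 + -0.8006i, |z|^2 = 0.6873
Iter 3: z = -1.9287 + 0.1355i, |z|^2 = 3.7384
Iter 4: z = 2.3677 + -0.0426i, |z|^2 = 5.6076
Escaped at iteration 4

Answer: 4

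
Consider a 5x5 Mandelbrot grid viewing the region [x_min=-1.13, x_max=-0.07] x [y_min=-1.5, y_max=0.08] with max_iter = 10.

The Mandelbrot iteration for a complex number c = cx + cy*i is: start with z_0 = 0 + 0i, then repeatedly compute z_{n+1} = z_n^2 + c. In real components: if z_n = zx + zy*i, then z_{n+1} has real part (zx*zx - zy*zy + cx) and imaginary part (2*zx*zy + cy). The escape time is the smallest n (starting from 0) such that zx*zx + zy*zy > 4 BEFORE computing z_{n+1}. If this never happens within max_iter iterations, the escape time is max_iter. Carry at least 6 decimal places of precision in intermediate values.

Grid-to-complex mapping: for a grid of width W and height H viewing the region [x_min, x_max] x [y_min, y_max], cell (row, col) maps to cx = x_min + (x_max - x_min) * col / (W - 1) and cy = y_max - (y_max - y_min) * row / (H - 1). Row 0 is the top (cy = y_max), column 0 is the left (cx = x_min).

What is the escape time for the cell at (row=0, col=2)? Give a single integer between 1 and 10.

Answer: 10

Derivation:
z_0 = 0 + 0i, c = -0.6000 + 0.0800i
Iter 1: z = -0.6000 + 0.0800i, |z|^2 = 0.3664
Iter 2: z = -0.2464 + -0.0160i, |z|^2 = 0.0610
Iter 3: z = -0.5395 + 0.0879i, |z|^2 = 0.2988
Iter 4: z = -0.3166 + -0.0148i, |z|^2 = 0.1005
Iter 5: z = -0.5000 + 0.0894i, |z|^2 = 0.2580
Iter 6: z = -0.3580 + -0.0094i, |z|^2 = 0.1283
Iter 7: z = -0.4719 + 0.0867i, |z|^2 = 0.2302
Iter 8: z = -0.3848 + -0.0019i, |z|^2 = 0.1481
Iter 9: z = -0.4519 + 0.0814i, |z|^2 = 0.2109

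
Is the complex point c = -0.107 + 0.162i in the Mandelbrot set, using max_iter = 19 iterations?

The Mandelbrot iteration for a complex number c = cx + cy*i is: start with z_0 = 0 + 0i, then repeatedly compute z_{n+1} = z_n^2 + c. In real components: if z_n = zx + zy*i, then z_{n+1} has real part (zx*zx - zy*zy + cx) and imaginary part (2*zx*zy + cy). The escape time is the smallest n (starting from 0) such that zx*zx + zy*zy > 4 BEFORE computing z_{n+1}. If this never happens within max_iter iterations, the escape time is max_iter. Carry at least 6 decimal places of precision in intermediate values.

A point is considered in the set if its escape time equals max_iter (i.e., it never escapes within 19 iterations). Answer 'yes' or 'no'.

Answer: yes

Derivation:
z_0 = 0 + 0i, c = -0.1070 + 0.1620i
Iter 1: z = -0.1070 + 0.1620i, |z|^2 = 0.0377
Iter 2: z = -0.1218 + 0.1273i, |z|^2 = 0.0310
Iter 3: z = -0.1084 + 0.1310i, |z|^2 = 0.0289
Iter 4: z = -0.1124 + 0.1336i, |z|^2 = 0.0305
Iter 5: z = -0.1122 + 0.1320i, |z|^2 = 0.0300
Iter 6: z = -0.1118 + 0.1324i, |z|^2 = 0.0300
Iter 7: z = -0.1120 + 0.1324i, |z|^2 = 0.0301
Iter 8: z = -0.1120 + 0.1323i, |z|^2 = 0.0301
Iter 9: z = -0.1120 + 0.1324i, |z|^2 = 0.0301
Iter 10: z = -0.1120 + 0.1324i, |z|^2 = 0.0301
Iter 11: z = -0.1120 + 0.1324i, |z|^2 = 0.0301
Iter 12: z = -0.1120 + 0.1324i, |z|^2 = 0.0301
Iter 13: z = -0.1120 + 0.1324i, |z|^2 = 0.0301
Iter 14: z = -0.1120 + 0.1324i, |z|^2 = 0.0301
Iter 15: z = -0.1120 + 0.1324i, |z|^2 = 0.0301
Iter 16: z = -0.1120 + 0.1324i, |z|^2 = 0.0301
Iter 17: z = -0.1120 + 0.1324i, |z|^2 = 0.0301
Iter 18: z = -0.1120 + 0.1324i, |z|^2 = 0.0301
Did not escape in 19 iterations → in set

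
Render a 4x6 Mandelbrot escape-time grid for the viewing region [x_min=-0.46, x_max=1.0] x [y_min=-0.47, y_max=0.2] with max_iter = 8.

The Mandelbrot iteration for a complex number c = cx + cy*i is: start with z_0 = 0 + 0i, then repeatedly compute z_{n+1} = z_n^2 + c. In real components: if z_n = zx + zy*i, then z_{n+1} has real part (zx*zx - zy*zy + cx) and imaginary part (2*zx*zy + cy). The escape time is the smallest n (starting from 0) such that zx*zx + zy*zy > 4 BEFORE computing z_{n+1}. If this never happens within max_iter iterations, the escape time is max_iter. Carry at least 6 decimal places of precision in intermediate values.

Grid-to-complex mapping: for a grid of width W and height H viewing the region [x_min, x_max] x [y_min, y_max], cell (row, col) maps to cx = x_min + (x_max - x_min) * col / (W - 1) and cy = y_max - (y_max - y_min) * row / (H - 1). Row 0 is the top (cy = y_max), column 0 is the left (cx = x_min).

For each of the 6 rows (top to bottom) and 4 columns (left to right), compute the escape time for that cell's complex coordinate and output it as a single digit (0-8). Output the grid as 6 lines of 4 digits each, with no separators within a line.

Answer: 8852
8852
8852
8852
8852
8852

Derivation:
(row=0, col=0): c = -0.4600 + 0.2000i → escape time 8
(row=0, col=1): c = 0.0267 + 0.2000i → escape time 8
(row=0, col=2): c = 0.5133 + 0.2000i → escape time 5
(row=0, col=3): c = 1.0000 + 0.2000i → escape time 2
(row=1, col=0): c = -0.4600 + 0.0660i → escape time 8
(row=1, col=1): c = 0.0267 + 0.0660i → escape time 8
(row=1, col=2): c = 0.5133 + 0.0660i → escape time 5
(row=1, col=3): c = 1.0000 + 0.0660i → escape time 2
(row=2, col=0): c = -0.4600 + -0.0680i → escape time 8
(row=2, col=1): c = 0.0267 + -0.0680i → escape time 8
(row=2, col=2): c = 0.5133 + -0.0680i → escape time 5
(row=2, col=3): c = 1.0000 + -0.0680i → escape time 2
(row=3, col=0): c = -0.4600 + -0.2020i → escape time 8
(row=3, col=1): c = 0.0267 + -0.2020i → escape time 8
(row=3, col=2): c = 0.5133 + -0.2020i → escape time 5
(row=3, col=3): c = 1.0000 + -0.2020i → escape time 2
(row=4, col=0): c = -0.4600 + -0.3360i → escape time 8
(row=4, col=1): c = 0.0267 + -0.3360i → escape time 8
(row=4, col=2): c = 0.5133 + -0.3360i → escape time 5
(row=4, col=3): c = 1.0000 + -0.3360i → escape time 2
(row=5, col=0): c = -0.4600 + -0.4700i → escape time 8
(row=5, col=1): c = 0.0267 + -0.4700i → escape time 8
(row=5, col=2): c = 0.5133 + -0.4700i → escape time 5
(row=5, col=3): c = 1.0000 + -0.4700i → escape time 2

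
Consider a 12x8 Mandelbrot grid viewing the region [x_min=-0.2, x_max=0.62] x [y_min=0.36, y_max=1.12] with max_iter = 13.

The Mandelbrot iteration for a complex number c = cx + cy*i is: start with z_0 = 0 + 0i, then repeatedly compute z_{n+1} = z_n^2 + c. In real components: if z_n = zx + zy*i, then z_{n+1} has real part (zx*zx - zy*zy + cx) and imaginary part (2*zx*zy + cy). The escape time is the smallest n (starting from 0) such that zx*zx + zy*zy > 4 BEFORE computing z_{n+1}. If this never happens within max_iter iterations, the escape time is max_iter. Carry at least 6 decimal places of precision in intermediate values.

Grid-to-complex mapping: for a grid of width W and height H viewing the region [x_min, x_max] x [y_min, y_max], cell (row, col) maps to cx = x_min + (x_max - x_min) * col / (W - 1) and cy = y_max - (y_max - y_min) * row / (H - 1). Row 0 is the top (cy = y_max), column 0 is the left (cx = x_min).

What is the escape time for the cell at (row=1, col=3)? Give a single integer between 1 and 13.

z_0 = 0 + 0i, c = 0.0236 + 1.0114i
Iter 1: z = 0.0236 + 1.0114i, |z|^2 = 1.0235
Iter 2: z = -0.9988 + 1.0592i, |z|^2 = 2.1196
Iter 3: z = -0.1008 + -1.1045i, |z|^2 = 1.2301
Iter 4: z = -1.1861 + 1.2340i, |z|^2 = 2.9297
Iter 5: z = -0.0923 + -1.9160i, |z|^2 = 3.6795
Iter 6: z = -3.6389 + 1.3651i, |z|^2 = 15.1048
Escaped at iteration 6

Answer: 6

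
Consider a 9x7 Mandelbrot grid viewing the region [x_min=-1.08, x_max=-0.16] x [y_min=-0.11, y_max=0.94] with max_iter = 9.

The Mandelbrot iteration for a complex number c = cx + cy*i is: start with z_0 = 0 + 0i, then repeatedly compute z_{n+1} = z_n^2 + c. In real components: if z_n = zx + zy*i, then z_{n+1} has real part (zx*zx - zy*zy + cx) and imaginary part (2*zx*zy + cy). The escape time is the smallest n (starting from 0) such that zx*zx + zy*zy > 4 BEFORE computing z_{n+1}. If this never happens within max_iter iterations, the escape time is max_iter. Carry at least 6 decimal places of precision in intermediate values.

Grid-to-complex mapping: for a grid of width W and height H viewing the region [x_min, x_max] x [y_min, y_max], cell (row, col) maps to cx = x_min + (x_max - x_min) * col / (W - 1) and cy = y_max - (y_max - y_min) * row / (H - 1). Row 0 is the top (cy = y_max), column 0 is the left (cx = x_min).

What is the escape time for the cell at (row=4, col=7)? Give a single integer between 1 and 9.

Answer: 9

Derivation:
z_0 = 0 + 0i, c = -0.2750 + 0.2400i
Iter 1: z = -0.2750 + 0.2400i, |z|^2 = 0.1332
Iter 2: z = -0.2570 + 0.1080i, |z|^2 = 0.0777
Iter 3: z = -0.2206 + 0.1845i, |z|^2 = 0.0827
Iter 4: z = -0.2604 + 0.1586i, |z|^2 = 0.0929
Iter 5: z = -0.2324 + 0.1574i, |z|^2 = 0.0788
Iter 6: z = -0.2458 + 0.1668i, |z|^2 = 0.0882
Iter 7: z = -0.2424 + 0.1580i, |z|^2 = 0.0837
Iter 8: z = -0.2412 + 0.1634i, |z|^2 = 0.0849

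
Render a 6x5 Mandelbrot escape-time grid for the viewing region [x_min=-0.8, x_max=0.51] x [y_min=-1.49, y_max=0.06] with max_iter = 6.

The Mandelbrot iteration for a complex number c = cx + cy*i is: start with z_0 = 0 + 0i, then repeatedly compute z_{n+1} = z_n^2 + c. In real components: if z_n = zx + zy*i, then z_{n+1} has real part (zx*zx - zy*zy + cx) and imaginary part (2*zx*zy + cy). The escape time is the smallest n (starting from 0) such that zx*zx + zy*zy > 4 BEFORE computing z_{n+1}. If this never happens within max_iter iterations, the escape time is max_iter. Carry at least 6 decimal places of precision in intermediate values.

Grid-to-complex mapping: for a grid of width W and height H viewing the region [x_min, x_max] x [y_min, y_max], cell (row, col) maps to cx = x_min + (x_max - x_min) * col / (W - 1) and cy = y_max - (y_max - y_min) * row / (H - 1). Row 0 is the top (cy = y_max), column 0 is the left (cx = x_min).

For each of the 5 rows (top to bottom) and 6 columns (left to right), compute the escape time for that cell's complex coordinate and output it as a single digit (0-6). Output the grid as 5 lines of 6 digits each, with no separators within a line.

(row=0, col=0): c = -0.8000 + 0.0600i → escape time 6
(row=0, col=1): c = -0.5380 + 0.0600i → escape time 6
(row=0, col=2): c = -0.2760 + 0.0600i → escape time 6
(row=0, col=3): c = -0.0140 + 0.0600i → escape time 6
(row=0, col=4): c = 0.2480 + 0.0600i → escape time 6
(row=0, col=5): c = 0.5100 + 0.0600i → escape time 5
(row=1, col=0): c = -0.8000 + -0.3275i → escape time 6
(row=1, col=1): c = -0.5380 + -0.3275i → escape time 6
(row=1, col=2): c = -0.2760 + -0.3275i → escape time 6
(row=1, col=3): c = -0.0140 + -0.3275i → escape time 6
(row=1, col=4): c = 0.2480 + -0.3275i → escape time 6
(row=1, col=5): c = 0.5100 + -0.3275i → escape time 5
(row=2, col=0): c = -0.8000 + -0.7150i → escape time 4
(row=2, col=1): c = -0.5380 + -0.7150i → escape time 6
(row=2, col=2): c = -0.2760 + -0.7150i → escape time 6
(row=2, col=3): c = -0.0140 + -0.7150i → escape time 6
(row=2, col=4): c = 0.2480 + -0.7150i → escape time 6
(row=2, col=5): c = 0.5100 + -0.7150i → escape time 3
(row=3, col=0): c = -0.8000 + -1.1025i → escape time 3
(row=3, col=1): c = -0.5380 + -1.1025i → escape time 3
(row=3, col=2): c = -0.2760 + -1.1025i → escape time 5
(row=3, col=3): c = -0.0140 + -1.1025i → escape time 4
(row=3, col=4): c = 0.2480 + -1.1025i → escape time 3
(row=3, col=5): c = 0.5100 + -1.1025i → escape time 2
(row=4, col=0): c = -0.8000 + -1.4900i → escape time 2
(row=4, col=1): c = -0.5380 + -1.4900i → escape time 2
(row=4, col=2): c = -0.2760 + -1.4900i → escape time 2
(row=4, col=3): c = -0.0140 + -1.4900i → escape time 2
(row=4, col=4): c = 0.2480 + -1.4900i → escape time 2
(row=4, col=5): c = 0.5100 + -1.4900i → escape time 2

Answer: 666665
666665
466663
335432
222222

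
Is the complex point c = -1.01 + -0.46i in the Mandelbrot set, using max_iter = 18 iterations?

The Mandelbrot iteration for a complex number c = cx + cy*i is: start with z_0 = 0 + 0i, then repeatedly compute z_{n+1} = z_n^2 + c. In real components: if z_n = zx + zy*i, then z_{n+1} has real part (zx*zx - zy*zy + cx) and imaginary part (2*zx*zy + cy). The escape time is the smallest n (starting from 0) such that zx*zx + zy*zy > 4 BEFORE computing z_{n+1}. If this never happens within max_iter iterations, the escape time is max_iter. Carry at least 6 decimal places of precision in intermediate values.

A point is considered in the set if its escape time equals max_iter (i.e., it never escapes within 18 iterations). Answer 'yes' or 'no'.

Answer: no

Derivation:
z_0 = 0 + 0i, c = -1.0100 + -0.4600i
Iter 1: z = -1.0100 + -0.4600i, |z|^2 = 1.2317
Iter 2: z = -0.2015 + 0.4692i, |z|^2 = 0.2608
Iter 3: z = -1.1895 + -0.6491i, |z|^2 = 1.8363
Iter 4: z = -0.0163 + 1.0842i, |z|^2 = 1.1758
Iter 5: z = -2.1853 + -0.4953i, |z|^2 = 5.0209
Escaped at iteration 5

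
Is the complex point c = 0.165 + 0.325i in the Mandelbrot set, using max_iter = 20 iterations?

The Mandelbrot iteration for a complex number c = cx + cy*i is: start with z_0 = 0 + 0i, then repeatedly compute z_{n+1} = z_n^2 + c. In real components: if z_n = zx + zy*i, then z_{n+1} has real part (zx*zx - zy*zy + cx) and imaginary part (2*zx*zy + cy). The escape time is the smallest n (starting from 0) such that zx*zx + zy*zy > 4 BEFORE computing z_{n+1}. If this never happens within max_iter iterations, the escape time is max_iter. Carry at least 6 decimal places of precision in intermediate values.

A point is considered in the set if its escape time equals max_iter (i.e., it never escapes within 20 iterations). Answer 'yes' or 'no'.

Answer: yes

Derivation:
z_0 = 0 + 0i, c = 0.1650 + 0.3250i
Iter 1: z = 0.1650 + 0.3250i, |z|^2 = 0.1329
Iter 2: z = 0.0866 + 0.4323i, |z|^2 = 0.1943
Iter 3: z = -0.0143 + 0.3999i, |z|^2 = 0.1601
Iter 4: z = 0.0053 + 0.3135i, |z|^2 = 0.0983
Iter 5: z = 0.0667 + 0.3283i, |z|^2 = 0.1123
Iter 6: z = 0.0617 + 0.3688i, |z|^2 = 0.1398
Iter 7: z = 0.0328 + 0.3705i, |z|^2 = 0.1383
Iter 8: z = 0.0288 + 0.3493i, |z|^2 = 0.1228
Iter 9: z = 0.0438 + 0.3451i, |z|^2 = 0.1210
Iter 10: z = 0.0478 + 0.3553i, |z|^2 = 0.1285
Iter 11: z = 0.0411 + 0.3590i, |z|^2 = 0.1305
Iter 12: z = 0.0378 + 0.3545i, |z|^2 = 0.1271
Iter 13: z = 0.0408 + 0.3518i, |z|^2 = 0.1254
Iter 14: z = 0.0429 + 0.3537i, |z|^2 = 0.1269
Iter 15: z = 0.0417 + 0.3553i, |z|^2 = 0.1280
Iter 16: z = 0.0405 + 0.3547i, |z|^2 = 0.1274
Iter 17: z = 0.0408 + 0.3537i, |z|^2 = 0.1268
Iter 18: z = 0.0416 + 0.3539i, |z|^2 = 0.1270
Iter 19: z = 0.0415 + 0.3544i, |z|^2 = 0.1273
Did not escape in 20 iterations → in set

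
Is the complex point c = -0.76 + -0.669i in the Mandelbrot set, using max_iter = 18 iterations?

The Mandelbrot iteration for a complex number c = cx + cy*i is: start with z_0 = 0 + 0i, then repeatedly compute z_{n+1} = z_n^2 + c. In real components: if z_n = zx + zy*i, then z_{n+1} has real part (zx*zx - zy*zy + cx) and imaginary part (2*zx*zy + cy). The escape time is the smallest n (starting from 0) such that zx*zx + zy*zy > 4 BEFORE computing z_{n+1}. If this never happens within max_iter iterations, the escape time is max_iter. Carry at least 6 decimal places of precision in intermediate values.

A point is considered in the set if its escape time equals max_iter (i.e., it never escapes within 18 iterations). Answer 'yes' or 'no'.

Answer: no

Derivation:
z_0 = 0 + 0i, c = -0.7600 + -0.6690i
Iter 1: z = -0.7600 + -0.6690i, |z|^2 = 1.0252
Iter 2: z = -0.6300 + 0.3479i, |z|^2 = 0.5179
Iter 3: z = -0.4842 + -1.1073i, |z|^2 = 1.4605
Iter 4: z = -1.7517 + 0.4032i, |z|^2 = 3.2310
Iter 5: z = 2.1458 + -2.0817i, |z|^2 = 8.9382
Escaped at iteration 5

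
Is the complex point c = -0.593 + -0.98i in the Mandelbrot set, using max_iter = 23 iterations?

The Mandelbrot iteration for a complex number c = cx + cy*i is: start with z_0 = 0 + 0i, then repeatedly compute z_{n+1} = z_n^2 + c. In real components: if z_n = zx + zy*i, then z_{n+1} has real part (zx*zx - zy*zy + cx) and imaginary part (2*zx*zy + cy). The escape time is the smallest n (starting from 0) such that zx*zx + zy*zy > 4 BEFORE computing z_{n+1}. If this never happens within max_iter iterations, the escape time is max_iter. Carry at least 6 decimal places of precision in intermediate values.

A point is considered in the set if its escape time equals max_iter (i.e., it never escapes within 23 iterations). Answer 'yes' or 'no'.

Answer: no

Derivation:
z_0 = 0 + 0i, c = -0.5930 + -0.9800i
Iter 1: z = -0.5930 + -0.9800i, |z|^2 = 1.3120
Iter 2: z = -1.2018 + 0.1823i, |z|^2 = 1.4774
Iter 3: z = 0.8180 + -1.4181i, |z|^2 = 2.6801
Iter 4: z = -1.9349 + -3.3000i, |z|^2 = 14.6338
Escaped at iteration 4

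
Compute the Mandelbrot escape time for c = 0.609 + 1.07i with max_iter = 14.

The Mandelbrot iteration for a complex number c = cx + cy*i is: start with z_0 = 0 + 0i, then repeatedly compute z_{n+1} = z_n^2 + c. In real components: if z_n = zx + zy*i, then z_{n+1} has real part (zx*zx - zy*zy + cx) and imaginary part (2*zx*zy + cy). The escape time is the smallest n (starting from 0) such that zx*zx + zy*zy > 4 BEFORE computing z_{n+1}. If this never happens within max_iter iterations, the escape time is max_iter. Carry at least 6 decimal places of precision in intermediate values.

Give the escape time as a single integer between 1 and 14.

Answer: 2

Derivation:
z_0 = 0 + 0i, c = 0.6090 + 1.0700i
Iter 1: z = 0.6090 + 1.0700i, |z|^2 = 1.5158
Iter 2: z = -0.1650 + 2.3733i, |z|^2 = 5.6596
Escaped at iteration 2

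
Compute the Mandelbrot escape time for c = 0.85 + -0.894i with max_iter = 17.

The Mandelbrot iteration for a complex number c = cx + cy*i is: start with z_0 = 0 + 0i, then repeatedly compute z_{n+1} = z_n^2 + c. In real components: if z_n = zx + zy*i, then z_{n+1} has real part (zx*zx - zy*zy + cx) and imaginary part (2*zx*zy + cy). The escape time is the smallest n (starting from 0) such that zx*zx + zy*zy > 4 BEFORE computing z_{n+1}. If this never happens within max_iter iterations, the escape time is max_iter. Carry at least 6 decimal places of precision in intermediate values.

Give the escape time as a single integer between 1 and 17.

z_0 = 0 + 0i, c = 0.8500 + -0.8940i
Iter 1: z = 0.8500 + -0.8940i, |z|^2 = 1.5217
Iter 2: z = 0.7733 + -2.4138i, |z|^2 = 6.4244
Escaped at iteration 2

Answer: 2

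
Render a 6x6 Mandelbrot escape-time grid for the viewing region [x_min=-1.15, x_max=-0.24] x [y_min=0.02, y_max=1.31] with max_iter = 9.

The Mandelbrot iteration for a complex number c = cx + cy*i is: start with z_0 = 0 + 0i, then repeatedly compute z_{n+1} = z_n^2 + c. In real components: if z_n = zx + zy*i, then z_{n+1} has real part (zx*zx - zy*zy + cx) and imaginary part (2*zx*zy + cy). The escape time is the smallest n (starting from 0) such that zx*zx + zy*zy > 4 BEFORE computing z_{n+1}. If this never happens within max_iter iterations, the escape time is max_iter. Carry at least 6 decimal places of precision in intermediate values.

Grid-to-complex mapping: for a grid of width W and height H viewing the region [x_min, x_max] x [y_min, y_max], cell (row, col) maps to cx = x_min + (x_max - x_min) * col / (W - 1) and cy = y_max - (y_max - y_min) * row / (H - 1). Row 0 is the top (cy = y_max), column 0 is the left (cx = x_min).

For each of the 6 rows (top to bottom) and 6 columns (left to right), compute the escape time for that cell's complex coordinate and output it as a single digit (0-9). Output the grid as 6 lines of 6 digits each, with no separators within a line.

Answer: 222332
333346
334469
556999
999999
999999

Derivation:
(row=0, col=0): c = -1.1500 + 1.3100i → escape time 2
(row=0, col=1): c = -0.9680 + 1.3100i → escape time 2
(row=0, col=2): c = -0.7860 + 1.3100i → escape time 2
(row=0, col=3): c = -0.6040 + 1.3100i → escape time 3
(row=0, col=4): c = -0.4220 + 1.3100i → escape time 3
(row=0, col=5): c = -0.2400 + 1.3100i → escape time 2
(row=1, col=0): c = -1.1500 + 1.0520i → escape time 3
(row=1, col=1): c = -0.9680 + 1.0520i → escape time 3
(row=1, col=2): c = -0.7860 + 1.0520i → escape time 3
(row=1, col=3): c = -0.6040 + 1.0520i → escape time 3
(row=1, col=4): c = -0.4220 + 1.0520i → escape time 4
(row=1, col=5): c = -0.2400 + 1.0520i → escape time 6
(row=2, col=0): c = -1.1500 + 0.7940i → escape time 3
(row=2, col=1): c = -0.9680 + 0.7940i → escape time 3
(row=2, col=2): c = -0.7860 + 0.7940i → escape time 4
(row=2, col=3): c = -0.6040 + 0.7940i → escape time 4
(row=2, col=4): c = -0.4220 + 0.7940i → escape time 6
(row=2, col=5): c = -0.2400 + 0.7940i → escape time 9
(row=3, col=0): c = -1.1500 + 0.5360i → escape time 5
(row=3, col=1): c = -0.9680 + 0.5360i → escape time 5
(row=3, col=2): c = -0.7860 + 0.5360i → escape time 6
(row=3, col=3): c = -0.6040 + 0.5360i → escape time 9
(row=3, col=4): c = -0.4220 + 0.5360i → escape time 9
(row=3, col=5): c = -0.2400 + 0.5360i → escape time 9
(row=4, col=0): c = -1.1500 + 0.2780i → escape time 9
(row=4, col=1): c = -0.9680 + 0.2780i → escape time 9
(row=4, col=2): c = -0.7860 + 0.2780i → escape time 9
(row=4, col=3): c = -0.6040 + 0.2780i → escape time 9
(row=4, col=4): c = -0.4220 + 0.2780i → escape time 9
(row=4, col=5): c = -0.2400 + 0.2780i → escape time 9
(row=5, col=0): c = -1.1500 + 0.0200i → escape time 9
(row=5, col=1): c = -0.9680 + 0.0200i → escape time 9
(row=5, col=2): c = -0.7860 + 0.0200i → escape time 9
(row=5, col=3): c = -0.6040 + 0.0200i → escape time 9
(row=5, col=4): c = -0.4220 + 0.0200i → escape time 9
(row=5, col=5): c = -0.2400 + 0.0200i → escape time 9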